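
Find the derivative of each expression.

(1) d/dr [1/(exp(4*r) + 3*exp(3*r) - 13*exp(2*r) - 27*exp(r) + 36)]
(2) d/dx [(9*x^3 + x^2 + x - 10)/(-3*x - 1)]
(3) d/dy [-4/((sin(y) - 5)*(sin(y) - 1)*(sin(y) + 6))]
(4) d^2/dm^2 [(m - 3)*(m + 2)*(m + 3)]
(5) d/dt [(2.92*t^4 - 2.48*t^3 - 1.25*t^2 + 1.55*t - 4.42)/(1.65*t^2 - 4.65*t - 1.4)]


(1) = (-4*exp(3*r) - 9*exp(2*r) + 26*exp(r) + 27)*exp(r)/(exp(4*r) + 3*exp(3*r) - 13*exp(2*r) - 27*exp(r) + 36)^2
(2) = (-54*x^3 - 30*x^2 - 2*x - 31)/(9*x^2 + 6*x + 1)
(3) = 4*(3*sin(y)^2 - 31)*cos(y)/((sin(y) - 5)^2*(sin(y) - 1)^2*(sin(y) + 6)^2)
(4) = 6*m + 4
(5) = (9.636*t^5 - 44.826*t^4 + 6.712*t^3 + 13.671*t^2 + 18.086*t - 22.723)/(2.7225*t^4 - 15.345*t^3 + 17.0025*t^2 + 13.02*t + 1.96)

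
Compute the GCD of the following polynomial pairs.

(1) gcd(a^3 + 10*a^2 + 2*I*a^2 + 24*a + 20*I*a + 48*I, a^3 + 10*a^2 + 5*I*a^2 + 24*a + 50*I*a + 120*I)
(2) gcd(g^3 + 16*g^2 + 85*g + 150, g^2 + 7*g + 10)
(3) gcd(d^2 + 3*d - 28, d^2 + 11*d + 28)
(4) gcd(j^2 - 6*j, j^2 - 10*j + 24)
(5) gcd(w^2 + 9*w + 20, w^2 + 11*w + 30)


(1) = gcd((a + 4)*(a + 6)*(a + 2*I), (a + 4)*(a + 6)*(a + 5*I)) = a^2 + 10*a + 24
(2) = gcd((g + 5)^2*(g + 6), (g + 2)*(g + 5)) = g + 5
(3) = d + 7
(4) = gcd(j*(j - 6), (j - 6)*(j - 4)) = j - 6
(5) = gcd((w + 4)*(w + 5), (w + 5)*(w + 6)) = w + 5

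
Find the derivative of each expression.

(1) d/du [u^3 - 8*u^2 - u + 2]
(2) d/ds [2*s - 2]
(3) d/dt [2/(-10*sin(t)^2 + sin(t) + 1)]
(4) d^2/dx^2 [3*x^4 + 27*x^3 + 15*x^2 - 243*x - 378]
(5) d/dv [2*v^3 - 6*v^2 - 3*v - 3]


(1) = 3*u^2 - 16*u - 1
(2) = 2
(3) = 2*(20*sin(t) - 1)*cos(t)/(-10*sin(t)^2 + sin(t) + 1)^2
(4) = 36*x^2 + 162*x + 30
(5) = 6*v^2 - 12*v - 3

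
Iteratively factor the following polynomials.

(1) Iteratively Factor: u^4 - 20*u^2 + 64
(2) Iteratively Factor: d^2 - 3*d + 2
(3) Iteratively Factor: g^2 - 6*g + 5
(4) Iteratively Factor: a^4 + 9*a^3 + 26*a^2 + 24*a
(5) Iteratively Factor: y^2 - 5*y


(1) = (u + 4)*(u^3 - 4*u^2 - 4*u + 16) = (u + 2)*(u + 4)*(u^2 - 6*u + 8) = (u - 2)*(u + 2)*(u + 4)*(u - 4)
(2) = (d - 1)*(d - 2)
(3) = (g - 5)*(g - 1)
(4) = (a + 4)*(a^3 + 5*a^2 + 6*a) = (a + 2)*(a + 4)*(a^2 + 3*a) = (a + 2)*(a + 3)*(a + 4)*(a)
(5) = (y - 5)*(y)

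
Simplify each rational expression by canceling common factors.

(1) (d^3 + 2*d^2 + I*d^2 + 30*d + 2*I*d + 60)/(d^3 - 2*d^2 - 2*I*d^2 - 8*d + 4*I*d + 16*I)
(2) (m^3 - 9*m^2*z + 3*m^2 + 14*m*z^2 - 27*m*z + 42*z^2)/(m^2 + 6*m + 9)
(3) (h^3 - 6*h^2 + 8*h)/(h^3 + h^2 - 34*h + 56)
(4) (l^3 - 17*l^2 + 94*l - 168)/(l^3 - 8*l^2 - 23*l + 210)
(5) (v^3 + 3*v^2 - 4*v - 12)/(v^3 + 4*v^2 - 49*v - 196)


(1) = (d^2 + I*d + 30)/(d^2 + d*(-4 - 2*I) + 8*I)
(2) = (m^2 - 9*m*z + 14*z^2)/(m + 3)
(3) = h/(h + 7)
(4) = (l - 4)/(l + 5)
(5) = (v^3 + 3*v^2 - 4*v - 12)/(v^3 + 4*v^2 - 49*v - 196)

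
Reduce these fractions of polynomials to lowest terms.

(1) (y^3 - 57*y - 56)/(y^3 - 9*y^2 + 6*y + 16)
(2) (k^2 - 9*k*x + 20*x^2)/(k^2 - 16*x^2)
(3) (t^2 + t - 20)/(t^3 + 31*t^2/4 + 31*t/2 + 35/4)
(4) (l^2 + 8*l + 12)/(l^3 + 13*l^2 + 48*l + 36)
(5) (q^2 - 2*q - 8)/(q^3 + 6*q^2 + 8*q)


(1) = (y + 7)/(y - 2)
(2) = (k - 5*x)/(k + 4*x)
(3) = (4*t - 16)/(4*t^2 + 11*t + 7)
(4) = (l + 2)/(l^2 + 7*l + 6)
(5) = (q - 4)/(q^2 + 4*q)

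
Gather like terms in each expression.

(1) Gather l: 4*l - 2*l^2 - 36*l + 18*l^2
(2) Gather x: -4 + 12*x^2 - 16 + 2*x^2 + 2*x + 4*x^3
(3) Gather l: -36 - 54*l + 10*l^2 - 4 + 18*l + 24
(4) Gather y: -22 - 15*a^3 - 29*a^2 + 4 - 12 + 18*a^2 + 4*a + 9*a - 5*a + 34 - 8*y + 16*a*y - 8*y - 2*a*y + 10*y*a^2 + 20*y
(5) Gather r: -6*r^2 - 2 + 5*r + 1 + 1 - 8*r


(1) = 16*l^2 - 32*l
(2) = 4*x^3 + 14*x^2 + 2*x - 20
(3) = 10*l^2 - 36*l - 16
(4) = -15*a^3 - 11*a^2 + 8*a + y*(10*a^2 + 14*a + 4) + 4
(5) = -6*r^2 - 3*r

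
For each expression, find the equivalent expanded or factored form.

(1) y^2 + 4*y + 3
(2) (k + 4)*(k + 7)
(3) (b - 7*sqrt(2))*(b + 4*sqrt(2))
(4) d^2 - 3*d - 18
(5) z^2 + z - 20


(1) = (y + 1)*(y + 3)
(2) = k^2 + 11*k + 28
(3) = b^2 - 3*sqrt(2)*b - 56
(4) = (d - 6)*(d + 3)
(5) = (z - 4)*(z + 5)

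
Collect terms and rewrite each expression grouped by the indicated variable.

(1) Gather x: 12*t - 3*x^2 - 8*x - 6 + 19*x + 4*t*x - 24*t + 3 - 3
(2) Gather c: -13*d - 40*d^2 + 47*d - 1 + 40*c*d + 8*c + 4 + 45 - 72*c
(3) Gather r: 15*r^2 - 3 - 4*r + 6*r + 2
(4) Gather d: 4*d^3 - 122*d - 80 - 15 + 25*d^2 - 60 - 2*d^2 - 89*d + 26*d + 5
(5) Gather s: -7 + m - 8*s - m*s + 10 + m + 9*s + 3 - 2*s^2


(1) = -12*t - 3*x^2 + x*(4*t + 11) - 6
(2) = c*(40*d - 64) - 40*d^2 + 34*d + 48
(3) = 15*r^2 + 2*r - 1
(4) = 4*d^3 + 23*d^2 - 185*d - 150
(5) = 2*m - 2*s^2 + s*(1 - m) + 6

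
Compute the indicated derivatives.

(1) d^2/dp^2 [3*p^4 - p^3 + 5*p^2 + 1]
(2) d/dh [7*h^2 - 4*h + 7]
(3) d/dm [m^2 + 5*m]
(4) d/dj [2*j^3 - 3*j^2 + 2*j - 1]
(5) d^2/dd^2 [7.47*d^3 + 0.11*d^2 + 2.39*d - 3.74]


(1) = 36*p^2 - 6*p + 10
(2) = 14*h - 4
(3) = 2*m + 5
(4) = 6*j^2 - 6*j + 2
(5) = 44.82*d + 0.22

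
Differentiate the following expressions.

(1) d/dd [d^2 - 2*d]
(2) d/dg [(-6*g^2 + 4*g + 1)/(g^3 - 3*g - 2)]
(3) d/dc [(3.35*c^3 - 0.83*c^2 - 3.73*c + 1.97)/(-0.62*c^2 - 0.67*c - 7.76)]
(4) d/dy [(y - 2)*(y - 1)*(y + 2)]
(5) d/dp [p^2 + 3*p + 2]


(1) = 2*d - 2
(2) = (6*g^3 - 14*g^2 + 29*g - 5)/(g^5 - g^4 - 5*g^3 + g^2 + 8*g + 4)
(3) = (-2.077*c^4 - 4.489*c^3 - 79.7445*c^2 + 15.3244*c + 30.2647)/(0.3844*c^4 + 0.8308*c^3 + 10.0713*c^2 + 10.3984*c + 60.2176)
(4) = 3*y^2 - 2*y - 4
(5) = 2*p + 3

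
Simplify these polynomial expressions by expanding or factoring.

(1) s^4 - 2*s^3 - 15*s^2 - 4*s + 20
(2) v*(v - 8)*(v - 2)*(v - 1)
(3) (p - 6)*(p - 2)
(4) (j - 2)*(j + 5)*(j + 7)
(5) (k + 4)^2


(1) = (s - 5)*(s - 1)*(s + 2)^2
(2) = v^4 - 11*v^3 + 26*v^2 - 16*v
(3) = p^2 - 8*p + 12
(4) = j^3 + 10*j^2 + 11*j - 70
(5) = k^2 + 8*k + 16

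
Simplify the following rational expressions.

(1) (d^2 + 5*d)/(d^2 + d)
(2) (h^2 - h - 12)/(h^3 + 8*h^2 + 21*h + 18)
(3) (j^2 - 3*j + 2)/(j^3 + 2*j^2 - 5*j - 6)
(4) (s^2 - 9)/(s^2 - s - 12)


(1) = (d + 5)/(d + 1)
(2) = (h - 4)/(h^2 + 5*h + 6)
(3) = (j - 1)/(j^2 + 4*j + 3)
(4) = (s - 3)/(s - 4)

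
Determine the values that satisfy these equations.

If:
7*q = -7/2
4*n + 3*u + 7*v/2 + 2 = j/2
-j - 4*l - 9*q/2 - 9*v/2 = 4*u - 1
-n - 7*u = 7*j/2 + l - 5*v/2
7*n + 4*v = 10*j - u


Then:
j = -323*v/358 - 1091/2148
l = 963/1432 - 1673*v/716
n = -1479*v/716 - 3281/4296
q = -1/2
u = 1029*v/716 + 1147/4296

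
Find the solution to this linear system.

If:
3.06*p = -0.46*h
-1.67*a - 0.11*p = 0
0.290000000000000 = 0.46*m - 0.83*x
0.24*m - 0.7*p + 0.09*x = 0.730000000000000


Then:
a = 0.0544538252687172 - 0.049217093762785*x
h = 5.49940588711855 - 4.9705374021064*x
m = 1.80434782608696*x + 0.630434782608696
p = 0.747204968944099*x - 0.826708074534162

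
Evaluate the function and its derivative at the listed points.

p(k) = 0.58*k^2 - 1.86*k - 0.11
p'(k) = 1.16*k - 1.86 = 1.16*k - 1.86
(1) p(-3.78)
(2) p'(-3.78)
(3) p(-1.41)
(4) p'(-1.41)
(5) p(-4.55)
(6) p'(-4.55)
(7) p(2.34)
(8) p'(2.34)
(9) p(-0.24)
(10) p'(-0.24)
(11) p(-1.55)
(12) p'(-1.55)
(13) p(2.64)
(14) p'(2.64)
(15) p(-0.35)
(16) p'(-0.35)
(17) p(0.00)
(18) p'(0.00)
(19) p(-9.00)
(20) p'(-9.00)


(1) = 15.21
(2) = -6.24
(3) = 3.67
(4) = -3.50
(5) = 20.36
(6) = -7.14
(7) = -1.29
(8) = 0.85
(9) = 0.37
(10) = -2.14
(11) = 4.17
(12) = -3.66
(13) = -0.98
(14) = 1.20
(15) = 0.61
(16) = -2.27
(17) = -0.11
(18) = -1.86
(19) = 63.61
(20) = -12.30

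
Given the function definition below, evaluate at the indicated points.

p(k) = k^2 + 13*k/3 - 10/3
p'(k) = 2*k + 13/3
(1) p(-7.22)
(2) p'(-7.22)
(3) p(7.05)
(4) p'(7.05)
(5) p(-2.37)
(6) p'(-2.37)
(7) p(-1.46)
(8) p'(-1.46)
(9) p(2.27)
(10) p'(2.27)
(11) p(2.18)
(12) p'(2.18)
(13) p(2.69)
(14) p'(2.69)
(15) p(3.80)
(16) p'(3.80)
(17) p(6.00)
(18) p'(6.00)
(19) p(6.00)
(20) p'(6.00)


(1) = 17.51
(2) = -10.11
(3) = 76.92
(4) = 18.43
(5) = -7.99
(6) = -0.41
(7) = -7.53
(8) = 1.41
(9) = 11.66
(10) = 8.87
(11) = 10.87
(12) = 8.69
(13) = 15.56
(14) = 9.71
(15) = 27.57
(16) = 11.93
(17) = 58.67
(18) = 16.33
(19) = 58.67
(20) = 16.33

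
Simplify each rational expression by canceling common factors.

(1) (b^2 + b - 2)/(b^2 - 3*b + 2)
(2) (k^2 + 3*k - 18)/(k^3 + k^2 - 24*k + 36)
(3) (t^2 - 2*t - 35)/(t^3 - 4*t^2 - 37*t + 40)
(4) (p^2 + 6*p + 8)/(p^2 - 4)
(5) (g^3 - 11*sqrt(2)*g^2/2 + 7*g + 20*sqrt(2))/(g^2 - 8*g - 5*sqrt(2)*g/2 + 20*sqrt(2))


(1) = (b + 2)/(b - 2)
(2) = 1/(k - 2)
(3) = (t - 7)/(t^2 - 9*t + 8)
(4) = (p + 4)/(p - 2)
(5) = (4*g^2 - 12*sqrt(2)*g - 32)/(4*g - 32)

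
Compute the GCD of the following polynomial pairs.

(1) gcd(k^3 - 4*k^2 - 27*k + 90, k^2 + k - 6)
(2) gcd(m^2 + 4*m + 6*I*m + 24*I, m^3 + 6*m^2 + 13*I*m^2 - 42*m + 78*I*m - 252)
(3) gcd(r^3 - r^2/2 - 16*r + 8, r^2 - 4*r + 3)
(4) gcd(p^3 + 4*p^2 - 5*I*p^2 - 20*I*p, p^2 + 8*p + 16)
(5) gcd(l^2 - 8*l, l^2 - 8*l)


(1) = gcd((k - 6)*(k - 3)*(k + 5), (k - 2)*(k + 3)) = 1
(2) = m + 6*I
(3) = gcd((r - 4)*(r - 1/2)*(r + 4), (r - 3)*(r - 1)) = 1
(4) = p + 4
(5) = l^2 - 8*l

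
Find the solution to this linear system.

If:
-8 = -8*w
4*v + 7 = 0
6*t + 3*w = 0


Then:
t = -1/2
v = -7/4
w = 1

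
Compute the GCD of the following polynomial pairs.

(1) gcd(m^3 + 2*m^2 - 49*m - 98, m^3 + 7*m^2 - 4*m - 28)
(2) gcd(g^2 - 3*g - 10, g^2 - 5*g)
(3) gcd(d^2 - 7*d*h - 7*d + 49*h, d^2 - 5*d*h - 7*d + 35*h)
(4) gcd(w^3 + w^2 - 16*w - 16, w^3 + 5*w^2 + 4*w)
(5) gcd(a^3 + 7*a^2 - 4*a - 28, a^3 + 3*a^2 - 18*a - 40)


(1) = gcd((m - 7)*(m + 2)*(m + 7), (m - 2)*(m + 2)*(m + 7)) = m^2 + 9*m + 14
(2) = g - 5
(3) = gcd((d - 7)*(d - 7*h), (d - 7)*(d - 5*h)) = d - 7
(4) = w^2 + 5*w + 4
(5) = gcd((a - 2)*(a + 2)*(a + 7), (a - 4)*(a + 2)*(a + 5)) = a + 2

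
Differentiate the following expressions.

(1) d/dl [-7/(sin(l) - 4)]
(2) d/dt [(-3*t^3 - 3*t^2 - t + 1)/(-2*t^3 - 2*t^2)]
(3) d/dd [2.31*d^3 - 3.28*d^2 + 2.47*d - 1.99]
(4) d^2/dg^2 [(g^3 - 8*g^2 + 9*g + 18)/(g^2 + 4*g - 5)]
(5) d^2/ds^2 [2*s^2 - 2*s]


(1) = 7*cos(l)/(sin(l) - 4)^2
(2) = (-t^2 + t + 1)/(t^3*(t^2 + 2*t + 1))
(3) = 6.93*d^2 - 6.56*d + 2.47
(4) = 4*(31*g^3 - 63*g^2 + 213*g + 179)/(g^6 + 12*g^5 + 33*g^4 - 56*g^3 - 165*g^2 + 300*g - 125)
(5) = 4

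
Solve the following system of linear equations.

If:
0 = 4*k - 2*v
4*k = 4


Then:
k = 1
v = 2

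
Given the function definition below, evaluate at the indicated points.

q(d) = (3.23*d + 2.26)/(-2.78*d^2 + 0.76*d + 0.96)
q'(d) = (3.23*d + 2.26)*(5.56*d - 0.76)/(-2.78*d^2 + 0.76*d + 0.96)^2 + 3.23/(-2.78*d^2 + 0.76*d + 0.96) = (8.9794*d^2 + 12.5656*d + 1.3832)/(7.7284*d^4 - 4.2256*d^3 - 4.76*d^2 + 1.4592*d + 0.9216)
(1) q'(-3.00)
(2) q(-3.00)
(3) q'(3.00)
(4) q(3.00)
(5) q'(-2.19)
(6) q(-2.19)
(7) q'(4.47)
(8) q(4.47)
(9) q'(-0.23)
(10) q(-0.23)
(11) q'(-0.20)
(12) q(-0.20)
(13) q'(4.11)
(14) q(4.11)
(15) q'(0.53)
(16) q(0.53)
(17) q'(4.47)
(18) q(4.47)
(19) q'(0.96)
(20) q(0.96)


(1) = 0.06
(2) = 0.28
(3) = 0.25
(4) = -0.55
(5) = 0.09
(6) = 0.34
(7) = 0.09
(8) = -0.33
(9) = -2.53
(10) = 2.38
(11) = -1.59
(12) = 2.32
(13) = 0.11
(14) = -0.36
(15) = 31.20
(16) = 6.83
(17) = 0.09
(18) = -0.33
(19) = 28.54
(20) = -6.14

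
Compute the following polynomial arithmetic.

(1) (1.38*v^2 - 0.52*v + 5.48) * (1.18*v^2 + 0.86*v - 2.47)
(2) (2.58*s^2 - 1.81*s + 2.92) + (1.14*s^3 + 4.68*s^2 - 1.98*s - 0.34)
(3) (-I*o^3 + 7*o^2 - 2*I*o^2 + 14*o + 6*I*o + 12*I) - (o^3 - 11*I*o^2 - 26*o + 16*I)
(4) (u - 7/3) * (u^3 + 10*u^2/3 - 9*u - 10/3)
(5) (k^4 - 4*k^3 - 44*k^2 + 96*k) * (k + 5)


(1) = 1.6284*v^4 + 0.5732*v^3 + 2.6106*v^2 + 5.9972*v - 13.5356
(2) = 1.14*s^3 + 7.26*s^2 - 3.79*s + 2.58
(3) = -o^3 - I*o^3 + 7*o^2 + 9*I*o^2 + 40*o + 6*I*o - 4*I
(4) = u^4 + u^3 - 151*u^2/9 + 53*u/3 + 70/9
(5) = k^5 + k^4 - 64*k^3 - 124*k^2 + 480*k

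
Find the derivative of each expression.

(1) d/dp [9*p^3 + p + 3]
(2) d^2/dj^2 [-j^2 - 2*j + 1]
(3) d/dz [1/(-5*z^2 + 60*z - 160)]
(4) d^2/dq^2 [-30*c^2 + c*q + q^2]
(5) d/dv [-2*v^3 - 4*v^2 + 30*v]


(1) = 27*p^2 + 1
(2) = -2
(3) = 2*(z - 6)/(5*(z^2 - 12*z + 32)^2)
(4) = 2
(5) = -6*v^2 - 8*v + 30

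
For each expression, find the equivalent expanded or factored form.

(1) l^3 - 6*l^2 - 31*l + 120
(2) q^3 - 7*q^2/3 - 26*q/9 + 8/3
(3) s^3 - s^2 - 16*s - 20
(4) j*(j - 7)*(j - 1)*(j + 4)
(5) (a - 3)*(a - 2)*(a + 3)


(1) = (l - 8)*(l - 3)*(l + 5)
(2) = (q - 3)*(q - 2/3)*(q + 4/3)
(3) = (s - 5)*(s + 2)^2
(4) = j^4 - 4*j^3 - 25*j^2 + 28*j
(5) = a^3 - 2*a^2 - 9*a + 18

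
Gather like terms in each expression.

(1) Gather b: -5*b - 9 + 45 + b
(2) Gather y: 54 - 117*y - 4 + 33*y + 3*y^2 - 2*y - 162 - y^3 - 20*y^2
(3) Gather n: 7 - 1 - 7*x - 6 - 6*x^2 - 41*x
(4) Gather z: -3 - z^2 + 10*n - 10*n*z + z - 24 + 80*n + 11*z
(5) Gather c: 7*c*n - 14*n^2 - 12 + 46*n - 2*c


(1) = 36 - 4*b
(2) = -y^3 - 17*y^2 - 86*y - 112
(3) = -6*x^2 - 48*x
(4) = 90*n - z^2 + z*(12 - 10*n) - 27
(5) = c*(7*n - 2) - 14*n^2 + 46*n - 12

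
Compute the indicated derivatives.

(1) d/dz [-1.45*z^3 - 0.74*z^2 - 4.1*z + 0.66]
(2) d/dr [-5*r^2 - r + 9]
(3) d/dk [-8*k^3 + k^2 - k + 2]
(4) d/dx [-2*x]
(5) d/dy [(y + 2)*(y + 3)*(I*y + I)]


(1) = -4.35*z^2 - 1.48*z - 4.1
(2) = -10*r - 1
(3) = -24*k^2 + 2*k - 1
(4) = -2
(5) = I*(3*y^2 + 12*y + 11)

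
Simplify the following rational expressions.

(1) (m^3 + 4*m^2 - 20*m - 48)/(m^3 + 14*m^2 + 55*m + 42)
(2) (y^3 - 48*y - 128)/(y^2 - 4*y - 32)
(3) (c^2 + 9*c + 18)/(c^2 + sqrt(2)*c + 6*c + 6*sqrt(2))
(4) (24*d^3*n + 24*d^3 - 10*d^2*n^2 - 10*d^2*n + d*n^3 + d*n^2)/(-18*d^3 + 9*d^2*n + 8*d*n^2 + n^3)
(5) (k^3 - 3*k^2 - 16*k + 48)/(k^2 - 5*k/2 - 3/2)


(1) = (m^2 - 2*m - 8)/(m^2 + 8*m + 7)
(2) = y + 4
(3) = (c + 3)/(c + sqrt(2))
(4) = (-24*d^3*n - 24*d^3 + 10*d^2*n^2 + 10*d^2*n - d*n^3 - d*n^2)/(18*d^3 - 9*d^2*n - 8*d*n^2 - n^3)
(5) = (2*k^2 - 32)/(2*k + 1)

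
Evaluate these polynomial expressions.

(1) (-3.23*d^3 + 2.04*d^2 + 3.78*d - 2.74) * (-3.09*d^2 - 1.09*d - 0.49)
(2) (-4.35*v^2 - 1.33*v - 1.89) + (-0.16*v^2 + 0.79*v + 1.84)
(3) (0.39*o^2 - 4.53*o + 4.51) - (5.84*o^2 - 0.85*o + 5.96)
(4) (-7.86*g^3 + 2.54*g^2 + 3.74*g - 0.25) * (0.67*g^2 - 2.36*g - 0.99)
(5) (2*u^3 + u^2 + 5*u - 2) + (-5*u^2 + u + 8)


(1) = 9.9807*d^5 - 2.7829*d^4 - 12.3211*d^3 + 3.3468*d^2 + 1.1344*d + 1.3426
(2) = -4.51*v^2 - 0.54*v - 0.05
(3) = -5.45*o^2 - 3.68*o - 1.45
(4) = -5.2662*g^5 + 20.2514*g^4 + 4.2928*g^3 - 11.5085*g^2 - 3.1126*g + 0.2475
(5) = 2*u^3 - 4*u^2 + 6*u + 6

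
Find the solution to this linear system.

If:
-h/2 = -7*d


Then:
d = h/14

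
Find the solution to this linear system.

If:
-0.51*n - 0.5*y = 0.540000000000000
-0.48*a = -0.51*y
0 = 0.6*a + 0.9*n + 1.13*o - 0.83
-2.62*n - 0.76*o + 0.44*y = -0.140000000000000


Then:
a = -0.64
n = -0.47
o = 1.45
y = -0.60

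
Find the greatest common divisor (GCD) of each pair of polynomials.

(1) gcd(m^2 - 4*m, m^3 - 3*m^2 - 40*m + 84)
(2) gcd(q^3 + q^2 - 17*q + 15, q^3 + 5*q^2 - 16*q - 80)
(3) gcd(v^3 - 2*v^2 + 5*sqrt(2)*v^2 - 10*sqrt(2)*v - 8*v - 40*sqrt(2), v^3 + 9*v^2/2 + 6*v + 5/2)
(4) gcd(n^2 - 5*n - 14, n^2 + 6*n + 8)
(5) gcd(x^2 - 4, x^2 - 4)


(1) = 1
(2) = gcd((q - 3)*(q - 1)*(q + 5), (q - 4)*(q + 4)*(q + 5)) = q + 5
(3) = 1
(4) = gcd((n - 7)*(n + 2), (n + 2)*(n + 4)) = n + 2
(5) = x^2 - 4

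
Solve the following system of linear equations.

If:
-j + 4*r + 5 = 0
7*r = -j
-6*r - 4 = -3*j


Then:
No Solution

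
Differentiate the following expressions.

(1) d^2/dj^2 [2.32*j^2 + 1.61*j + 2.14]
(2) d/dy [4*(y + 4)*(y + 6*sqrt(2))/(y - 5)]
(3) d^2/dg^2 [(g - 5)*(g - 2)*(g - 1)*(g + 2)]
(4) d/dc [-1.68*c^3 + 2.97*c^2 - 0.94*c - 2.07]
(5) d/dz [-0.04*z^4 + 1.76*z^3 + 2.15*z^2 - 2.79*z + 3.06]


(1) = 4.64000000000000
(2) = 4*(y^2 - 10*y - 54*sqrt(2) - 20)/(y^2 - 10*y + 25)
(3) = 12*g^2 - 36*g + 2
(4) = -5.04*c^2 + 5.94*c - 0.94
(5) = -0.16*z^3 + 5.28*z^2 + 4.3*z - 2.79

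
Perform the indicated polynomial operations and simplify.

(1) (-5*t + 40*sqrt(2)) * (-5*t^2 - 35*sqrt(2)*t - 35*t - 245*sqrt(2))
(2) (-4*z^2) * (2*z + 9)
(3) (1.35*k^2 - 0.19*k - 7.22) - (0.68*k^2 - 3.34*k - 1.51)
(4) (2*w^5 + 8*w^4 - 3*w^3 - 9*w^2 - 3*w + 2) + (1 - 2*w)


(1) = 25*t^3 - 25*sqrt(2)*t^2 + 175*t^2 - 2800*t - 175*sqrt(2)*t - 19600
(2) = -8*z^3 - 36*z^2
(3) = 0.67*k^2 + 3.15*k - 5.71
(4) = 2*w^5 + 8*w^4 - 3*w^3 - 9*w^2 - 5*w + 3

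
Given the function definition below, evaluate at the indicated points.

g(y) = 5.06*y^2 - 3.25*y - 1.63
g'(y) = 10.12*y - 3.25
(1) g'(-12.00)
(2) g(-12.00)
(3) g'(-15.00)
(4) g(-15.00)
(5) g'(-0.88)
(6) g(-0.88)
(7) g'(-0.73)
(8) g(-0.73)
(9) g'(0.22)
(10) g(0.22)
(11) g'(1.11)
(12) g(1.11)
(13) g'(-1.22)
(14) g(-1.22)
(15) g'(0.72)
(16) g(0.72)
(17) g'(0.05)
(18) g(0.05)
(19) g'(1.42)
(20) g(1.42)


(1) = -124.69
(2) = 766.01
(3) = -155.05
(4) = 1185.62
(5) = -12.16
(6) = 5.15
(7) = -10.64
(8) = 3.44
(9) = -1.02
(10) = -2.10
(11) = 7.98
(12) = 1.00
(13) = -15.60
(14) = 9.87
(15) = 4.04
(16) = -1.35
(17) = -2.74
(18) = -1.78
(19) = 11.12
(20) = 3.96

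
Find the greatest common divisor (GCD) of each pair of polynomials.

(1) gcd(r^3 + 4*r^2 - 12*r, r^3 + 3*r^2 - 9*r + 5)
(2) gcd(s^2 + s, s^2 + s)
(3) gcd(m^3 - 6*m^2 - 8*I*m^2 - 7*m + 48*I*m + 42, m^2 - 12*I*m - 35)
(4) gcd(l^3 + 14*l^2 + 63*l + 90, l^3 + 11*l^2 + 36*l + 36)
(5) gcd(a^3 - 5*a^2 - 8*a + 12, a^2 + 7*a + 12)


(1) = 1
(2) = gcd(s*(s + 1), s*(s + 1)) = s^2 + s
(3) = gcd((m - 6)*(m - 7*I)*(m - I), (m - 7*I)*(m - 5*I)) = m - 7*I
(4) = gcd((l + 3)*(l + 5)*(l + 6), (l + 2)*(l + 3)*(l + 6)) = l^2 + 9*l + 18
(5) = gcd((a - 6)*(a - 1)*(a + 2), (a + 3)*(a + 4)) = 1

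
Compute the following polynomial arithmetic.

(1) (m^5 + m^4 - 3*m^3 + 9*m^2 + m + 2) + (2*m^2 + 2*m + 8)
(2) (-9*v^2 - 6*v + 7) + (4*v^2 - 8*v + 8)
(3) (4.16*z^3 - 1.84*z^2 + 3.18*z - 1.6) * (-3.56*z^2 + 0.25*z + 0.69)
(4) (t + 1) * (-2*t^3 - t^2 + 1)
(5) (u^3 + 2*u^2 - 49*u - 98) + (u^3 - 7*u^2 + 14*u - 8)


(1) = m^5 + m^4 - 3*m^3 + 11*m^2 + 3*m + 10
(2) = -5*v^2 - 14*v + 15
(3) = -14.8096*z^5 + 7.5904*z^4 - 8.9104*z^3 + 5.2214*z^2 + 1.7942*z - 1.104
(4) = -2*t^4 - 3*t^3 - t^2 + t + 1
(5) = 2*u^3 - 5*u^2 - 35*u - 106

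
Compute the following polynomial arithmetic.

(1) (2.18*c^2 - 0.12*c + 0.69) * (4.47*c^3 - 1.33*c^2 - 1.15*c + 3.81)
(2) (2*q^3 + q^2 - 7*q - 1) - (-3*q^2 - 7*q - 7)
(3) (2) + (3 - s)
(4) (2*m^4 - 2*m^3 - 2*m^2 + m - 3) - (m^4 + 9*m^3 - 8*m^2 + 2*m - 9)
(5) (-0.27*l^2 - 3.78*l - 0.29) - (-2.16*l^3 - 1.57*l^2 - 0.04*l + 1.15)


(1) = 9.7446*c^5 - 3.4358*c^4 + 0.7369*c^3 + 7.5261*c^2 - 1.2507*c + 2.6289
(2) = 2*q^3 + 4*q^2 + 6
(3) = 5 - s
(4) = m^4 - 11*m^3 + 6*m^2 - m + 6
(5) = 2.16*l^3 + 1.3*l^2 - 3.74*l - 1.44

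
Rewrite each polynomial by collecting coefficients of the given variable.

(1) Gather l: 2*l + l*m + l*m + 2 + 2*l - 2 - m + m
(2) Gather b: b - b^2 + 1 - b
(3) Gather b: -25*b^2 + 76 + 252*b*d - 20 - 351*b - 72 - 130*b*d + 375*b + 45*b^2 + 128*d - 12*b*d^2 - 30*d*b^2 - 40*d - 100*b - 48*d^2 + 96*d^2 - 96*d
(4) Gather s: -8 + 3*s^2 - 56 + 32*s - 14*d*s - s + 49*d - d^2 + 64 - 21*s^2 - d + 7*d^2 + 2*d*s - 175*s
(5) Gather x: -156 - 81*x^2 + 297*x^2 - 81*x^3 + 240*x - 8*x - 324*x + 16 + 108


(1) = l*(2*m + 4)
(2) = 1 - b^2
(3) = b^2*(20 - 30*d) + b*(-12*d^2 + 122*d - 76) + 48*d^2 - 8*d - 16
(4) = 6*d^2 + 48*d - 18*s^2 + s*(-12*d - 144)
(5) = -81*x^3 + 216*x^2 - 92*x - 32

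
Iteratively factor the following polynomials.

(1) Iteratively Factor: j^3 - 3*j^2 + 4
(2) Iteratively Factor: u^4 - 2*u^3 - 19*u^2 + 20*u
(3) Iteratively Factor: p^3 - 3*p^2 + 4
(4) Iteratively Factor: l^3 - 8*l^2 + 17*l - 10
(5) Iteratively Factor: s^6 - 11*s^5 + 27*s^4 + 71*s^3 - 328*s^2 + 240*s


(1) = (j - 2)*(j^2 - j - 2) = (j - 2)*(j + 1)*(j - 2)
(2) = (u - 1)*(u^3 - u^2 - 20*u) = u*(u - 1)*(u^2 - u - 20) = u*(u - 1)*(u + 4)*(u - 5)
(3) = (p + 1)*(p^2 - 4*p + 4) = (p - 2)*(p + 1)*(p - 2)
(4) = (l - 1)*(l^2 - 7*l + 10) = (l - 2)*(l - 1)*(l - 5)
(5) = (s + 3)*(s^5 - 14*s^4 + 69*s^3 - 136*s^2 + 80*s) = (s - 5)*(s + 3)*(s^4 - 9*s^3 + 24*s^2 - 16*s) = (s - 5)*(s - 1)*(s + 3)*(s^3 - 8*s^2 + 16*s) = s*(s - 5)*(s - 1)*(s + 3)*(s^2 - 8*s + 16) = s*(s - 5)*(s - 4)*(s - 1)*(s + 3)*(s - 4)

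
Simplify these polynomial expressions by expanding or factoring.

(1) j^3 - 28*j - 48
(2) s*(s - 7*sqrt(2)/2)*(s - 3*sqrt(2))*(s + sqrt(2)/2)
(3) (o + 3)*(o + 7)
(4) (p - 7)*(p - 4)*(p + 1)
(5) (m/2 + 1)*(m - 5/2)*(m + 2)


(1) = (j - 6)*(j + 2)*(j + 4)
(2) = s^4 - 6*sqrt(2)*s^3 + 29*s^2/2 + 21*sqrt(2)*s/2
(3) = o^2 + 10*o + 21
(4) = p^3 - 10*p^2 + 17*p + 28
(5) = m^3/2 + 3*m^2/4 - 3*m - 5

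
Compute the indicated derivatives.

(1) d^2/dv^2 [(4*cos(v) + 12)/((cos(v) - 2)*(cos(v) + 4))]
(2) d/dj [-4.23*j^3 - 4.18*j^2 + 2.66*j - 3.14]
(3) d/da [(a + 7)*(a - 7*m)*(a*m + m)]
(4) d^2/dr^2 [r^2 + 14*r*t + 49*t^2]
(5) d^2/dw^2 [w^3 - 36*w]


(1) = 4*(-10*(1 - cos(v)^2)^2 - cos(v)^5 - 64*cos(v)^3 - 126*cos(v)^2 - 28*cos(v) + 114)/((cos(v) - 2)^3*(cos(v) + 4)^3)
(2) = -12.69*j^2 - 8.36*j + 2.66
(3) = m*(3*a^2 - 14*a*m + 16*a - 56*m + 7)
(4) = 2
(5) = 6*w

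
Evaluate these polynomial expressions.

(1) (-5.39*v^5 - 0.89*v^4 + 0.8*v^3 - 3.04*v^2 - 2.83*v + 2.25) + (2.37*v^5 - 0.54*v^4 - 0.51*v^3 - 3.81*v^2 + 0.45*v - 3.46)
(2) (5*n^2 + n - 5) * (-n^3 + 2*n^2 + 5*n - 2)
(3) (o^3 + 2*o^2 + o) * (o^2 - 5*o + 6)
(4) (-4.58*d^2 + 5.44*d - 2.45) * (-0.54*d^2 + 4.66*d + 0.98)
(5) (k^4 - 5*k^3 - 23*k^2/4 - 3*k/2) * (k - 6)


(1) = -3.02*v^5 - 1.43*v^4 + 0.29*v^3 - 6.85*v^2 - 2.38*v - 1.21
(2) = -5*n^5 + 9*n^4 + 32*n^3 - 15*n^2 - 27*n + 10
(3) = o^5 - 3*o^4 - 3*o^3 + 7*o^2 + 6*o
(4) = 2.4732*d^4 - 24.2804*d^3 + 22.185*d^2 - 6.0858*d - 2.401
(5) = k^5 - 11*k^4 + 97*k^3/4 + 33*k^2 + 9*k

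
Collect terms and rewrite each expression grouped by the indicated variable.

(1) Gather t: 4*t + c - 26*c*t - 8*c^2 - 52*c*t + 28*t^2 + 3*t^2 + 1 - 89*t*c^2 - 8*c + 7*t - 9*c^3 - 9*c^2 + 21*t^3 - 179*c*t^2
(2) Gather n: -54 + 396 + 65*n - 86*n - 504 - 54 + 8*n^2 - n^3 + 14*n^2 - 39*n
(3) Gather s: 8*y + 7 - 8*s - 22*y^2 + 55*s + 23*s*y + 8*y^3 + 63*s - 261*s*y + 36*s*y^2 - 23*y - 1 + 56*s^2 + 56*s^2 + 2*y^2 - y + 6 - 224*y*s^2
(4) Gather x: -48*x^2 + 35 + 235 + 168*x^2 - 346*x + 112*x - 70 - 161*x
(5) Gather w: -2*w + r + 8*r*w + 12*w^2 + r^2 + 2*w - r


(1) = -9*c^3 - 17*c^2 - 7*c + 21*t^3 + t^2*(31 - 179*c) + t*(-89*c^2 - 78*c + 11) + 1
(2) = -n^3 + 22*n^2 - 60*n - 216
(3) = s^2*(112 - 224*y) + s*(36*y^2 - 238*y + 110) + 8*y^3 - 20*y^2 - 16*y + 12
(4) = 120*x^2 - 395*x + 200
(5) = r^2 + 8*r*w + 12*w^2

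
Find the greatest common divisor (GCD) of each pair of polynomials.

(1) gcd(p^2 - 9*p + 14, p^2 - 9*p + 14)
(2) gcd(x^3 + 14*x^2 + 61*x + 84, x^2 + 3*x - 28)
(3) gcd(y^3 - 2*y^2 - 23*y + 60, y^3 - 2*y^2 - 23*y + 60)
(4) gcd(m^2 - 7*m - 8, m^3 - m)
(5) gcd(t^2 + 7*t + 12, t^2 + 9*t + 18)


(1) = p^2 - 9*p + 14
(2) = gcd((x + 3)*(x + 4)*(x + 7), (x - 4)*(x + 7)) = x + 7
(3) = gcd((y - 4)*(y - 3)*(y + 5), (y - 4)*(y - 3)*(y + 5)) = y^3 - 2*y^2 - 23*y + 60
(4) = m + 1
(5) = t + 3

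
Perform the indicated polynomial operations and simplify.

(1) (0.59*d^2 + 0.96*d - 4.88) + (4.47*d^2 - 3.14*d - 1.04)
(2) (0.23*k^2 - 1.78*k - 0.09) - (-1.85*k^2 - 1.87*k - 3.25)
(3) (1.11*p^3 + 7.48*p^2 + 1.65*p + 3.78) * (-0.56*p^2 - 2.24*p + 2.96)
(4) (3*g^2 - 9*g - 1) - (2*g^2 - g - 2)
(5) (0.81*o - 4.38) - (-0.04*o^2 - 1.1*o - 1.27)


(1) = 5.06*d^2 - 2.18*d - 5.92
(2) = 2.08*k^2 + 0.09*k + 3.16
(3) = -0.6216*p^5 - 6.6752*p^4 - 14.3936*p^3 + 16.328*p^2 - 3.5832*p + 11.1888
(4) = g^2 - 8*g + 1
(5) = 0.04*o^2 + 1.91*o - 3.11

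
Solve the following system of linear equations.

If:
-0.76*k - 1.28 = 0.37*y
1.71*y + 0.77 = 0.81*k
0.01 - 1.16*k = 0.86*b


Then:
b = 1.62
k = -1.19
y = -1.01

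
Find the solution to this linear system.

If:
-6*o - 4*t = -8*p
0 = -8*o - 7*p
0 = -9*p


Then:
o = 0
p = 0
t = 0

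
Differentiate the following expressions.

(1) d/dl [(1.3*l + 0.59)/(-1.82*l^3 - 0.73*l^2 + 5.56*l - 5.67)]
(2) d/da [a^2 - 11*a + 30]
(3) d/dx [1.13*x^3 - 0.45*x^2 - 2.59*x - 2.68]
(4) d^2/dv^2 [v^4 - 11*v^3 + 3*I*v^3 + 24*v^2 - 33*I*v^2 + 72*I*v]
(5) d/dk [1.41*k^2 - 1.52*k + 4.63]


(1) = (4.732*l^3 + 4.1704*l^2 + 0.8614*l - 10.6514)/(3.3124*l^6 + 2.6572*l^5 - 19.7055*l^4 + 12.5212*l^3 + 39.1918*l^2 - 63.0504*l + 32.1489)
(2) = 2*a - 11
(3) = 3.39*x^2 - 0.9*x - 2.59
(4) = 12*v^2 + v*(-66 + 18*I) + 48 - 66*I
(5) = 2.82*k - 1.52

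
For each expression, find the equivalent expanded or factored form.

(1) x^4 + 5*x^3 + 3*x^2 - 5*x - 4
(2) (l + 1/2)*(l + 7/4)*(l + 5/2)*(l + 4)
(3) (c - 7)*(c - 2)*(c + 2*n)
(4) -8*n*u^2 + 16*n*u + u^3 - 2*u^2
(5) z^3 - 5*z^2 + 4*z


(1) = (x - 1)*(x + 1)^2*(x + 4)
(2) = l^4 + 35*l^3/4 + 51*l^2/2 + 451*l/16 + 35/4
(3) = c^3 + 2*c^2*n - 9*c^2 - 18*c*n + 14*c + 28*n
(4) = u*(-8*n + u)*(u - 2)
(5) = z*(z - 4)*(z - 1)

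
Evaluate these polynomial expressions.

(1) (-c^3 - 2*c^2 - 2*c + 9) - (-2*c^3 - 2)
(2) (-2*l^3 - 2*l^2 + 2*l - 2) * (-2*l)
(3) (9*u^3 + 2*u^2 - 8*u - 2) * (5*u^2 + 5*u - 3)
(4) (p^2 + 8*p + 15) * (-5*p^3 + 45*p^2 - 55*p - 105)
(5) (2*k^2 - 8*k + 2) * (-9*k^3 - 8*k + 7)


(1) = c^3 - 2*c^2 - 2*c + 11
(2) = 4*l^4 + 4*l^3 - 4*l^2 + 4*l
(3) = 45*u^5 + 55*u^4 - 57*u^3 - 56*u^2 + 14*u + 6
(4) = -5*p^5 + 5*p^4 + 230*p^3 + 130*p^2 - 1665*p - 1575
(5) = -18*k^5 + 72*k^4 - 34*k^3 + 78*k^2 - 72*k + 14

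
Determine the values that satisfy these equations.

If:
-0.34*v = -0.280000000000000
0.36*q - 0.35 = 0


Then:
q = 0.97
v = 0.82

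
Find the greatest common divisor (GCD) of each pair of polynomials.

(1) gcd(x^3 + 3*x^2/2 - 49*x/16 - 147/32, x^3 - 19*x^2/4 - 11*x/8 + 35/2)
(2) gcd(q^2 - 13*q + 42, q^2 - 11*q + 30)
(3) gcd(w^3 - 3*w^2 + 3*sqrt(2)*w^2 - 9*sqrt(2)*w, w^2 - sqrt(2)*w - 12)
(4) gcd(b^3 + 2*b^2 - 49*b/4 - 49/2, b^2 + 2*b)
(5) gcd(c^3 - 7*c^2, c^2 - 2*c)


(1) = x + 7/4
(2) = q - 6
(3) = gcd(w*(w - 3)*(w + 3*sqrt(2)), (w - 3*sqrt(2))*(w + 2*sqrt(2))) = 1
(4) = b + 2
(5) = gcd(c^2*(c - 7), c*(c - 2)) = c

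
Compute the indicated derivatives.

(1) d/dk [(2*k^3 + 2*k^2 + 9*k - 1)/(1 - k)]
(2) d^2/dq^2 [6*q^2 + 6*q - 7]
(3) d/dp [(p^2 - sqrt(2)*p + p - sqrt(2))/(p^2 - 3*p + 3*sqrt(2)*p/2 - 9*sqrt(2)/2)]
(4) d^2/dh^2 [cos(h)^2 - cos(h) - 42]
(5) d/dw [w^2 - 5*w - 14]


(1) = 4*(-k^3 + k^2 + k + 2)/(k^2 - 2*k + 1)
(2) = 12
(3) = (-8*p^2 + 5*sqrt(2)*p^2 - 14*sqrt(2)*p - 15*sqrt(2) + 24)/(2*p^4 - 12*p^3 + 6*sqrt(2)*p^3 - 36*sqrt(2)*p^2 + 27*p^2 - 54*p + 54*sqrt(2)*p + 81)
(4) = cos(h) - 2*cos(2*h)
(5) = 2*w - 5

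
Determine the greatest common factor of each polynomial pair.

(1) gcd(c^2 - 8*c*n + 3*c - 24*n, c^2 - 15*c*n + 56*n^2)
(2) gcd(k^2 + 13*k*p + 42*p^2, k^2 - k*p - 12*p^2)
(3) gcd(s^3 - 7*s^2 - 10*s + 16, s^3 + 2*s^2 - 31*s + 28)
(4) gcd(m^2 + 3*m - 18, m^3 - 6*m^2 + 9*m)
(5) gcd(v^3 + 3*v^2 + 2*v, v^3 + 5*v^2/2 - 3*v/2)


(1) = c - 8*n
(2) = 1
(3) = gcd((s - 8)*(s - 1)*(s + 2), (s - 4)*(s - 1)*(s + 7)) = s - 1
(4) = gcd((m - 3)*(m + 6), m*(m - 3)^2) = m - 3
(5) = gcd(v*(v + 1)*(v + 2), v*(v - 1/2)*(v + 3)) = v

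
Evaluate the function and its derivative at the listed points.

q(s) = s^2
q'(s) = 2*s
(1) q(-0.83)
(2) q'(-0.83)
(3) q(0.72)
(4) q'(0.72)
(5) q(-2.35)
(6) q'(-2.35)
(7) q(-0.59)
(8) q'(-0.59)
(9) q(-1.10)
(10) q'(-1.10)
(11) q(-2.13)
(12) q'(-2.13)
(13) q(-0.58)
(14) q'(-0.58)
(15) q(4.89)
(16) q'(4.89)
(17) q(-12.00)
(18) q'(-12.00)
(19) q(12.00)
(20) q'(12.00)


(1) = 0.69
(2) = -1.66
(3) = 0.52
(4) = 1.44
(5) = 5.52
(6) = -4.70
(7) = 0.35
(8) = -1.18
(9) = 1.21
(10) = -2.20
(11) = 4.54
(12) = -4.26
(13) = 0.34
(14) = -1.16
(15) = 23.91
(16) = 9.78
(17) = 144.00
(18) = -24.00
(19) = 144.00
(20) = 24.00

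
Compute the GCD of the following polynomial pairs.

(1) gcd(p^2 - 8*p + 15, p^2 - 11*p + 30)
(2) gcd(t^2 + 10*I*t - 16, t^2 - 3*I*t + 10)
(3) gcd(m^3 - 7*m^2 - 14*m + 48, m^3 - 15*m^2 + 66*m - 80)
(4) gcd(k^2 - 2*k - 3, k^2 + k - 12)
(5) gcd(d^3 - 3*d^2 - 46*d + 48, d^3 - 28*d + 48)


(1) = gcd((p - 5)*(p - 3), (p - 6)*(p - 5)) = p - 5
(2) = t + 2*I
(3) = gcd((m - 8)*(m - 2)*(m + 3), (m - 8)*(m - 5)*(m - 2)) = m^2 - 10*m + 16
(4) = gcd((k - 3)*(k + 1), (k - 3)*(k + 4)) = k - 3
(5) = gcd((d - 8)*(d - 1)*(d + 6), (d - 4)*(d - 2)*(d + 6)) = d + 6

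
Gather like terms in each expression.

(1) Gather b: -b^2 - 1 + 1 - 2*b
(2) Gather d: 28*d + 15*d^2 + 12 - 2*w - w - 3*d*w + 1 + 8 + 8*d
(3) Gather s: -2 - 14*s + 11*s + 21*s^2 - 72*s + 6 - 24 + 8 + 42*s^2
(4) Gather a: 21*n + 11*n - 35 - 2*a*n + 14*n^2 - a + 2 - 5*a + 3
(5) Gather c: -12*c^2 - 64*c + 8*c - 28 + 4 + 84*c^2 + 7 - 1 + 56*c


(1) = -b^2 - 2*b
(2) = 15*d^2 + d*(36 - 3*w) - 3*w + 21
(3) = 63*s^2 - 75*s - 12
(4) = a*(-2*n - 6) + 14*n^2 + 32*n - 30
(5) = 72*c^2 - 18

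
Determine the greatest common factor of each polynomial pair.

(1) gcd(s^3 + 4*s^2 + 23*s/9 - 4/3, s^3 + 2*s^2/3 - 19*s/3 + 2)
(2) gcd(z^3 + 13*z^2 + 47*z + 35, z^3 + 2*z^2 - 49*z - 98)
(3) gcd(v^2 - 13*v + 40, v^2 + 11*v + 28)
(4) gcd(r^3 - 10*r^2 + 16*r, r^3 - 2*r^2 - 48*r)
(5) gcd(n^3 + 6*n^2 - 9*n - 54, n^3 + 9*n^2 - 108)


(1) = s^2 + 8*s/3 - 1
(2) = gcd((z + 1)*(z + 5)*(z + 7), (z - 7)*(z + 2)*(z + 7)) = z + 7
(3) = 1
(4) = r^2 - 8*r
(5) = n^2 + 3*n - 18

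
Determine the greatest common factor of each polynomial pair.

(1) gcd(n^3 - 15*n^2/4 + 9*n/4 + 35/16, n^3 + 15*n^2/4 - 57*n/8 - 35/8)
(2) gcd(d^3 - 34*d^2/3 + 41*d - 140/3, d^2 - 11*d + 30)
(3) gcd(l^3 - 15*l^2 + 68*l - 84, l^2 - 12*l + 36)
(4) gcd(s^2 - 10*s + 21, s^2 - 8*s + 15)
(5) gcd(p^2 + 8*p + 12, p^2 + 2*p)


(1) = n^2 - 5*n/4 - 7/8
(2) = d - 5
(3) = l - 6
(4) = gcd((s - 7)*(s - 3), (s - 5)*(s - 3)) = s - 3
(5) = p + 2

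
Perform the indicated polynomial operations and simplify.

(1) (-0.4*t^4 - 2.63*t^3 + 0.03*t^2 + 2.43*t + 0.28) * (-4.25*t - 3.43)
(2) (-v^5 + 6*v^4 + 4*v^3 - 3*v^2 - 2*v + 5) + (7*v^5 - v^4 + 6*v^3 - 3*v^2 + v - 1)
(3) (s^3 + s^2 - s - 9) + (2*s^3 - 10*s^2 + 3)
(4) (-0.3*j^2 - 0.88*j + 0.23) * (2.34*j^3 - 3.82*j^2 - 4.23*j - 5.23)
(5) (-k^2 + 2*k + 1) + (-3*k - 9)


(1) = 1.7*t^5 + 12.5495*t^4 + 8.8934*t^3 - 10.4304*t^2 - 9.5249*t - 0.9604
(2) = 6*v^5 + 5*v^4 + 10*v^3 - 6*v^2 - v + 4
(3) = 3*s^3 - 9*s^2 - s - 6
(4) = -0.702*j^5 - 0.9132*j^4 + 5.1688*j^3 + 4.4128*j^2 + 3.6295*j - 1.2029
(5) = -k^2 - k - 8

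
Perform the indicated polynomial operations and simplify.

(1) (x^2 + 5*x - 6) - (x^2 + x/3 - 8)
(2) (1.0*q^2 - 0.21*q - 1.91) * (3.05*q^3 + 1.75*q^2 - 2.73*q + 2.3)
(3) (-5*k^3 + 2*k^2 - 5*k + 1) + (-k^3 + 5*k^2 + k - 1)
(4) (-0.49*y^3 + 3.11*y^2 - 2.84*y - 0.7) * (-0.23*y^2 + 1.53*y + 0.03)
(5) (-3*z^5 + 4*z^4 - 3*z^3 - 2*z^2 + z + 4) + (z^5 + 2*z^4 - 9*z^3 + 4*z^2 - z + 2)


(1) = 14*x/3 + 2
(2) = 3.05*q^5 + 1.1095*q^4 - 8.923*q^3 - 0.4692*q^2 + 4.7313*q - 4.393
(3) = -6*k^3 + 7*k^2 - 4*k
(4) = 0.1127*y^5 - 1.465*y^4 + 5.3968*y^3 - 4.0909*y^2 - 1.1562*y - 0.021
(5) = -2*z^5 + 6*z^4 - 12*z^3 + 2*z^2 + 6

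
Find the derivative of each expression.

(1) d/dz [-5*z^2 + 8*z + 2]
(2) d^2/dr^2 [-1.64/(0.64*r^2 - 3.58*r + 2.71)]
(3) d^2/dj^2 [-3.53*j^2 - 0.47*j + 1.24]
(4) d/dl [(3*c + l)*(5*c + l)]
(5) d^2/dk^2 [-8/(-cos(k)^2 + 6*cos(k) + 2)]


(1) = 8 - 10*z
(2) = (1.343488*r^2 - 7.515136*r - 1.64*(1.28*r - 3.58)*(2.56*r - 7.16) + 5.688832)/(0.64*r^2 - 3.58*r + 2.71)^3
(3) = -7.06000000000000
(4) = 8*c + 2*l
(5) = 4*(8*sin(k)^4 - 92*sin(k)^2 + 21*cos(k) - 9*cos(3*k) - 68)/(sin(k)^2 + 6*cos(k) + 1)^3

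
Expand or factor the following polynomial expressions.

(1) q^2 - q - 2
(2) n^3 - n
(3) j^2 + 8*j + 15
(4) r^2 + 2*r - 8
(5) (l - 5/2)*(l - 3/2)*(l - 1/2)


(1) = (q - 2)*(q + 1)
(2) = n*(n - 1)*(n + 1)
(3) = (j + 3)*(j + 5)
(4) = (r - 2)*(r + 4)
(5) = l^3 - 9*l^2/2 + 23*l/4 - 15/8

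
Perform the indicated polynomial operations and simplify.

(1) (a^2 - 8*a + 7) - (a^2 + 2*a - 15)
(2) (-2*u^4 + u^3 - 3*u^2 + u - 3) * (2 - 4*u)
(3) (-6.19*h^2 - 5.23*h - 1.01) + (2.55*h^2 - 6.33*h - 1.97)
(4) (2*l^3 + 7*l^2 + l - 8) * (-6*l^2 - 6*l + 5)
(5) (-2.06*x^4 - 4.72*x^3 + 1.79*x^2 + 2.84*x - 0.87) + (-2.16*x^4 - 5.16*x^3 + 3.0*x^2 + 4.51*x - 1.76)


(1) = 22 - 10*a
(2) = 8*u^5 - 8*u^4 + 14*u^3 - 10*u^2 + 14*u - 6
(3) = -3.64*h^2 - 11.56*h - 2.98
(4) = -12*l^5 - 54*l^4 - 38*l^3 + 77*l^2 + 53*l - 40
(5) = -4.22*x^4 - 9.88*x^3 + 4.79*x^2 + 7.35*x - 2.63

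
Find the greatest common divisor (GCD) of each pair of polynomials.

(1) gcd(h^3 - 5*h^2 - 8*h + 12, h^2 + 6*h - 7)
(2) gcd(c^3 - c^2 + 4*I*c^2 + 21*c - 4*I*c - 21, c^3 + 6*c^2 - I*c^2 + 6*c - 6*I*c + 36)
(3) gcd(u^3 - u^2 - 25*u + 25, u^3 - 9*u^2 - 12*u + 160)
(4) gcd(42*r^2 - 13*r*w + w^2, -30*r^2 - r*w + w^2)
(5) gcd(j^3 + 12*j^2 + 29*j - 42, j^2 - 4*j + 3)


(1) = h - 1
(2) = gcd((c - 1)*(c - 3*I)*(c + 7*I), (c + 6)*(c - 3*I)*(c + 2*I)) = c - 3*I
(3) = u - 5
(4) = 6*r - w
(5) = j - 1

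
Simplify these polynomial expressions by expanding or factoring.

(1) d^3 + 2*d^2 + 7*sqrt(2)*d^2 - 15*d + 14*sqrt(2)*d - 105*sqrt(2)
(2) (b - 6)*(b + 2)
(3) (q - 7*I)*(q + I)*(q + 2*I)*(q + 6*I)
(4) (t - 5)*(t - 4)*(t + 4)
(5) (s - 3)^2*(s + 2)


(1) = (d - 3)*(d + 5)*(d + 7*sqrt(2))
(2) = b^2 - 4*b - 12
(3) = q^4 + 2*I*q^3 + 43*q^2 + 128*I*q - 84
(4) = t^3 - 5*t^2 - 16*t + 80
(5) = s^3 - 4*s^2 - 3*s + 18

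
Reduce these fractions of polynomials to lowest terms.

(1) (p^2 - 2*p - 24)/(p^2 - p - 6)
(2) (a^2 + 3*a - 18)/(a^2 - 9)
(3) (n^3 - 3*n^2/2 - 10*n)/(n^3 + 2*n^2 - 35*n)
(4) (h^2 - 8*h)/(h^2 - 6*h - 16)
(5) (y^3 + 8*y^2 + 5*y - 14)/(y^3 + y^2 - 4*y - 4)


(1) = (p^2 - 2*p - 24)/(p^2 - p - 6)
(2) = (a + 6)/(a + 3)
(3) = (2*n^2 - 3*n - 20)/(2*n^2 + 4*n - 70)
(4) = h/(h + 2)
(5) = (y^2 + 6*y - 7)/(y^2 - y - 2)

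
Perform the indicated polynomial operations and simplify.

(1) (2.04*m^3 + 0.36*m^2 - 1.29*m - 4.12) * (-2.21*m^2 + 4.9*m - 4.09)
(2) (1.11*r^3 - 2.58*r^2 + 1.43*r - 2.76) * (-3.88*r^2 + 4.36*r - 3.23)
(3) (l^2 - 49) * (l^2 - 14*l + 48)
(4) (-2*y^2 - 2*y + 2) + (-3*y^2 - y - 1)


(1) = -4.5084*m^5 + 9.2004*m^4 - 3.7287*m^3 + 1.3118*m^2 - 14.9119*m + 16.8508
(2) = -4.3068*r^5 + 14.85*r^4 - 20.3825*r^3 + 25.277*r^2 - 16.6525*r + 8.9148
(3) = l^4 - 14*l^3 - l^2 + 686*l - 2352
(4) = -5*y^2 - 3*y + 1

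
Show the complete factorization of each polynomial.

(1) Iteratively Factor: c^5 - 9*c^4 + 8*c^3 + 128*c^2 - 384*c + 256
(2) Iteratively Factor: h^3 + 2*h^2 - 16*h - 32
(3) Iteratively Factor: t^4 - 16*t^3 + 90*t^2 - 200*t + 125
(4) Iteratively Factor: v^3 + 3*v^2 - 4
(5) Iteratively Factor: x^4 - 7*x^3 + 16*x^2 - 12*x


(1) = (c - 4)*(c^4 - 5*c^3 - 12*c^2 + 80*c - 64) = (c - 4)^2*(c^3 - c^2 - 16*c + 16) = (c - 4)^2*(c + 4)*(c^2 - 5*c + 4) = (c - 4)^2*(c - 1)*(c + 4)*(c - 4)
(2) = (h - 4)*(h^2 + 6*h + 8) = (h - 4)*(h + 2)*(h + 4)
(3) = (t - 5)*(t^3 - 11*t^2 + 35*t - 25) = (t - 5)*(t - 1)*(t^2 - 10*t + 25) = (t - 5)^2*(t - 1)*(t - 5)
(4) = (v + 2)*(v^2 + v - 2) = (v - 1)*(v + 2)*(v + 2)
(5) = (x)*(x^3 - 7*x^2 + 16*x - 12) = x*(x - 3)*(x^2 - 4*x + 4) = x*(x - 3)*(x - 2)*(x - 2)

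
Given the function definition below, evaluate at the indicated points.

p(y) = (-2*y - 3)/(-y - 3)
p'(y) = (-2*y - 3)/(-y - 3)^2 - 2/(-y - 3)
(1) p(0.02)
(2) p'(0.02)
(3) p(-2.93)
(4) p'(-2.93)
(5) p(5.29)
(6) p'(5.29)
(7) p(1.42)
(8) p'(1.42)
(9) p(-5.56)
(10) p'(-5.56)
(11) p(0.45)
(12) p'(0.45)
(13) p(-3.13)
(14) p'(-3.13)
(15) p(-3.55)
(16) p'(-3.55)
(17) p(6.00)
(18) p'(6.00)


(1) = 1.01
(2) = 0.33
(3) = -40.86
(4) = 612.24
(5) = 1.64
(6) = 0.04
(7) = 1.32
(8) = 0.15
(9) = 3.17
(10) = 0.46
(11) = 1.13
(12) = 0.25
(13) = 25.08
(14) = 177.51
(15) = 7.45
(16) = 9.92
(17) = 1.67
(18) = 0.04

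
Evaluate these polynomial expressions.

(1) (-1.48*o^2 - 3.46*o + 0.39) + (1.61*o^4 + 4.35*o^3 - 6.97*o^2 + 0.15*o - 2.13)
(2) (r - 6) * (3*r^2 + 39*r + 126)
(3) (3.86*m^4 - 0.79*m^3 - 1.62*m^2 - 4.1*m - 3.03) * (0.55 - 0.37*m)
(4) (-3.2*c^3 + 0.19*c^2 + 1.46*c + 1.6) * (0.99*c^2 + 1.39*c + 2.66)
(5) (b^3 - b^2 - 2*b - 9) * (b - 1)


(1) = 1.61*o^4 + 4.35*o^3 - 8.45*o^2 - 3.31*o - 1.74
(2) = 3*r^3 + 21*r^2 - 108*r - 756
(3) = -1.4282*m^5 + 2.4153*m^4 + 0.1649*m^3 + 0.626*m^2 - 1.1339*m - 1.6665
(4) = -3.168*c^5 - 4.2599*c^4 - 6.8025*c^3 + 4.1188*c^2 + 6.1076*c + 4.256
(5) = b^4 - 2*b^3 - b^2 - 7*b + 9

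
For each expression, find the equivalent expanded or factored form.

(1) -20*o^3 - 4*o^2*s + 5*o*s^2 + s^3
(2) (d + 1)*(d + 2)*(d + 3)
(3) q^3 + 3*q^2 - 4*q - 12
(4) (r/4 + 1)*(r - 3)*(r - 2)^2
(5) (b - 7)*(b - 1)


(1) = (-2*o + s)*(2*o + s)*(5*o + s)
(2) = d^3 + 6*d^2 + 11*d + 6
(3) = (q - 2)*(q + 2)*(q + 3)
(4) = r^4/4 - 3*r^3/4 - 3*r^2 + 13*r - 12
(5) = b^2 - 8*b + 7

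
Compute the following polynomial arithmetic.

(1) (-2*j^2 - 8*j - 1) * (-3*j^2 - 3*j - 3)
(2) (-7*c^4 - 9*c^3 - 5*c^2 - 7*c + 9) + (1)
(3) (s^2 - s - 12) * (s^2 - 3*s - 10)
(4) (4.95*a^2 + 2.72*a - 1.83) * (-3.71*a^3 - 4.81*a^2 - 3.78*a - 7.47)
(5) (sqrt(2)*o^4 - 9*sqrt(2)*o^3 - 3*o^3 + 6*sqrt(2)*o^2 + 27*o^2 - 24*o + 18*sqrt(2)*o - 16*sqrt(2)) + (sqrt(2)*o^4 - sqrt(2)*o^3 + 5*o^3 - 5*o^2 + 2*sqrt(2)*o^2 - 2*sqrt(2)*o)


(1) = 6*j^4 + 30*j^3 + 33*j^2 + 27*j + 3
(2) = -7*c^4 - 9*c^3 - 5*c^2 - 7*c + 10
(3) = s^4 - 4*s^3 - 19*s^2 + 46*s + 120
(4) = -18.3645*a^5 - 33.9007*a^4 - 25.0049*a^3 - 38.4558*a^2 - 13.401*a + 13.6701
(5) = 2*sqrt(2)*o^4 - 10*sqrt(2)*o^3 + 2*o^3 + 8*sqrt(2)*o^2 + 22*o^2 - 24*o + 16*sqrt(2)*o - 16*sqrt(2)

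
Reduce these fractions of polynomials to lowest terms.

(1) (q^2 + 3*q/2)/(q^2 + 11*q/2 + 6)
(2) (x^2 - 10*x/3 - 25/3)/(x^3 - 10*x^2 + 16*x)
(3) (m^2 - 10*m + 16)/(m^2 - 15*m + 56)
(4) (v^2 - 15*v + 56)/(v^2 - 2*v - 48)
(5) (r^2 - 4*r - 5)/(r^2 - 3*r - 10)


(1) = q/(q + 4)
(2) = (3*x^2 - 10*x - 25)/(3*x^3 - 30*x^2 + 48*x)
(3) = (m - 2)/(m - 7)
(4) = (v - 7)/(v + 6)
(5) = (r + 1)/(r + 2)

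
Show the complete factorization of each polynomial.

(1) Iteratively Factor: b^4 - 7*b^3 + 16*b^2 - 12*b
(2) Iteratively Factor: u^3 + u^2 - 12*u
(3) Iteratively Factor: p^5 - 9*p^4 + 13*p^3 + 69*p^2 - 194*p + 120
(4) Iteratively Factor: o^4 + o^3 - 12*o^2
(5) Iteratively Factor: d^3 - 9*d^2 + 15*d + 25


(1) = (b)*(b^3 - 7*b^2 + 16*b - 12) = b*(b - 2)*(b^2 - 5*b + 6) = b*(b - 3)*(b - 2)*(b - 2)
(2) = (u + 4)*(u^2 - 3*u) = u*(u + 4)*(u - 3)
(3) = (p + 3)*(p^4 - 12*p^3 + 49*p^2 - 78*p + 40) = (p - 4)*(p + 3)*(p^3 - 8*p^2 + 17*p - 10) = (p - 5)*(p - 4)*(p + 3)*(p^2 - 3*p + 2) = (p - 5)*(p - 4)*(p - 2)*(p + 3)*(p - 1)
(4) = (o + 4)*(o^3 - 3*o^2) = o*(o + 4)*(o^2 - 3*o) = o^2*(o + 4)*(o - 3)
(5) = (d + 1)*(d^2 - 10*d + 25) = (d - 5)*(d + 1)*(d - 5)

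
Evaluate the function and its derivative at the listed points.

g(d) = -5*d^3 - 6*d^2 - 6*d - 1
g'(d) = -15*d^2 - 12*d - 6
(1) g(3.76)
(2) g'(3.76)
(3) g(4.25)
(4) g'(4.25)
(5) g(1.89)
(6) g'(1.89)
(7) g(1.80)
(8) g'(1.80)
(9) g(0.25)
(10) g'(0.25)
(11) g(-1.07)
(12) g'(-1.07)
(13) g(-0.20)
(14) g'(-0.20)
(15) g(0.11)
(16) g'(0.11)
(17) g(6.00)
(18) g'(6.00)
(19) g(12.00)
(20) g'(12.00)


(1) = -374.17
(2) = -263.18
(3) = -518.70
(4) = -327.94
(5) = -67.53
(6) = -82.26
(7) = -60.40
(8) = -76.20
(9) = -2.95
(10) = -9.94
(11) = 4.68
(12) = -10.33
(13) = 0.00
(14) = -4.20
(15) = -1.74
(16) = -7.50
(17) = -1333.00
(18) = -618.00
(19) = -9577.00
(20) = -2310.00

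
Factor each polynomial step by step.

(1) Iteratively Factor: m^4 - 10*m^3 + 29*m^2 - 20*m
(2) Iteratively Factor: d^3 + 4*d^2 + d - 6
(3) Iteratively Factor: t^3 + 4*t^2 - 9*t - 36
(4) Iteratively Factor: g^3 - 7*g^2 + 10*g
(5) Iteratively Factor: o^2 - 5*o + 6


(1) = (m - 1)*(m^3 - 9*m^2 + 20*m) = m*(m - 1)*(m^2 - 9*m + 20) = m*(m - 5)*(m - 1)*(m - 4)
(2) = (d + 2)*(d^2 + 2*d - 3) = (d - 1)*(d + 2)*(d + 3)
(3) = (t - 3)*(t^2 + 7*t + 12) = (t - 3)*(t + 4)*(t + 3)
(4) = (g)*(g^2 - 7*g + 10) = g*(g - 5)*(g - 2)
(5) = (o - 3)*(o - 2)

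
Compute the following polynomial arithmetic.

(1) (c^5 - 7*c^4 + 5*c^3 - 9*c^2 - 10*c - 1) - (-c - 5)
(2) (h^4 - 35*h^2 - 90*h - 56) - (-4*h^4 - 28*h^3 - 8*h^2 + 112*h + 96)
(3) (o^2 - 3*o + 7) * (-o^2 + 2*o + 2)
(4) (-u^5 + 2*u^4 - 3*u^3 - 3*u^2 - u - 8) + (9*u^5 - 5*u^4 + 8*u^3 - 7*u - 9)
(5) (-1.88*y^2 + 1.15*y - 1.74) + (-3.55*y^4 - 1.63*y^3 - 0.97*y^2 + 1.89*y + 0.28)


(1) = c^5 - 7*c^4 + 5*c^3 - 9*c^2 - 9*c + 4
(2) = 5*h^4 + 28*h^3 - 27*h^2 - 202*h - 152
(3) = -o^4 + 5*o^3 - 11*o^2 + 8*o + 14
(4) = 8*u^5 - 3*u^4 + 5*u^3 - 3*u^2 - 8*u - 17
(5) = -3.55*y^4 - 1.63*y^3 - 2.85*y^2 + 3.04*y - 1.46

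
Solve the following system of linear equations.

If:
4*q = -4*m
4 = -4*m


Then:
m = -1
q = 1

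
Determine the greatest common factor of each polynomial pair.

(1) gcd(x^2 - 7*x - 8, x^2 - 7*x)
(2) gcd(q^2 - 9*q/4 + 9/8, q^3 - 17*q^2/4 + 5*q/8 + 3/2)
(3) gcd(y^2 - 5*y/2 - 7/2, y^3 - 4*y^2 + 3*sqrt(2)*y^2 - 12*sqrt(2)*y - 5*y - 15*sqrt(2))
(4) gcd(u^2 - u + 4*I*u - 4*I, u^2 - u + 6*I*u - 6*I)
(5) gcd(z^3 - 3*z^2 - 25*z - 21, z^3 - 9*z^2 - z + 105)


(1) = gcd((x - 8)*(x + 1), x*(x - 7)) = 1
(2) = gcd((q - 3/2)*(q - 3/4), (q - 4)*(q - 3/4)*(q + 1/2)) = q - 3/4
(3) = y + 1
(4) = gcd((u - 1)*(u + 4*I), (u - 1)*(u + 6*I)) = u - 1
(5) = z^2 - 4*z - 21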